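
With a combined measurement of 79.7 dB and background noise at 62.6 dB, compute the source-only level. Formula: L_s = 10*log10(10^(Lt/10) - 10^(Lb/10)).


10^(79.7/10) = 9.33254e+07
10^(62.6/10) = 1.8197e+06
Difference = 9.33254e+07 - 1.8197e+06 = 9.15057e+07
L_source = 10*log10(9.15057e+07) = 79.614 dB


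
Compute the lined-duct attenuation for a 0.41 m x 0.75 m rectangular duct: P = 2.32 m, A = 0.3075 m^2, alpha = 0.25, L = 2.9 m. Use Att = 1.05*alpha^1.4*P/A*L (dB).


alpha^1.4 = 0.25^1.4 = 0.143587
Attenuation rate = 1.05 * alpha^1.4 * P / A
= 1.05 * 0.143587 * 2.32 / 0.3075 = 1.13749 dB/m
Total Att = 1.13749 * 2.9 = 3.2987 dB


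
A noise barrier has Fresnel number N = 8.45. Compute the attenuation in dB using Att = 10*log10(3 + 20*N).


3 + 20*N = 3 + 20*8.45 = 172
Att = 10*log10(172) = 22.355 dB


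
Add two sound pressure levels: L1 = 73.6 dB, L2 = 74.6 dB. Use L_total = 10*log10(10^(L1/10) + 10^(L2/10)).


10^(73.6/10) = 2.29087e+07
10^(74.6/10) = 2.88403e+07
Sum = 2.29087e+07 + 2.88403e+07 = 5.1749e+07
L_total = 10*log10(5.1749e+07) = 77.139 dB


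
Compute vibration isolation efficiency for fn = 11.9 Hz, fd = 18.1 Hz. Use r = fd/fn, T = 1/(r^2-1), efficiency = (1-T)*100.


r = 18.1 / 11.9 = 1.52101
r^2 - 1 = 1.52101^2 - 1 = 1.31347
T = 1/1.31347 = 0.761342
Efficiency = (1 - 0.761342)*100 = 23.866 %


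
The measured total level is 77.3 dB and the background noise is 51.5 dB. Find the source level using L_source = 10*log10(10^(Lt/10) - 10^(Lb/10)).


10^(77.3/10) = 5.37032e+07
10^(51.5/10) = 141254
Difference = 5.37032e+07 - 141254 = 5.35619e+07
L_source = 10*log10(5.35619e+07) = 77.289 dB


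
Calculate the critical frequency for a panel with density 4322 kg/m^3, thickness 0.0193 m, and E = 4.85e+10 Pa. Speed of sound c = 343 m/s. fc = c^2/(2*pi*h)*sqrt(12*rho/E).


12*rho/E = 12*4322/4.85e+10 = 1.06936e-06
sqrt(12*rho/E) = sqrt(1.06936e-06) = 0.0010341
c^2/(2*pi*h) = 343^2/(2*pi*0.0193) = 970177
fc = 970177 * 0.0010341 = 1003.3 Hz


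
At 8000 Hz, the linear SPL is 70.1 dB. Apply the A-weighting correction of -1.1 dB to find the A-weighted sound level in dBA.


A-weighting table: 8000 Hz -> -1.1 dB correction
SPL_A = SPL + correction = 70.1 + (-1.1) = 69 dBA


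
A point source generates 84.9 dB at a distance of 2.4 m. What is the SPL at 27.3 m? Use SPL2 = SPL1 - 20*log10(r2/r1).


r2/r1 = 27.3/2.4 = 11.375
Correction = 20*log10(11.375) = 21.119 dB
SPL2 = 84.9 - 21.119 = 63.781 dB


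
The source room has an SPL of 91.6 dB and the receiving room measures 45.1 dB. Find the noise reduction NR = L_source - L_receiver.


NR = L_source - L_receiver (difference between source and receiving room levels)
NR = 91.6 - 45.1 = 46.5 dB


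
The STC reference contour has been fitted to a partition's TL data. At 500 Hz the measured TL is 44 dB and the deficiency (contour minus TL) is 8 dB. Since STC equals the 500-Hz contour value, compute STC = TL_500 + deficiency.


By ASTM E413, STC = value of the fitted reference contour at 500 Hz.
Contour value at 500 Hz = TL_500 + deficiency = 44 + 8 = 52
STC = 52


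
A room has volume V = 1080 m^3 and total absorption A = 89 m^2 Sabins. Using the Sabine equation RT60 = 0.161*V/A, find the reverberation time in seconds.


RT60 = 0.161 * 1080 / 89 = 1.9537 s


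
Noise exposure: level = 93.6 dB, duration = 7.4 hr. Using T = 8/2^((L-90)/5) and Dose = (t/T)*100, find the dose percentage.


T_allowed = 8 / 2^((93.6 - 90)/5) = 4.85678 hr
Dose = 7.4 / 4.85678 * 100 = 152.36 %


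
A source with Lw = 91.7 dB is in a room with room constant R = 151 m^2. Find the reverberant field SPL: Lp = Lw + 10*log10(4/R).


4/R = 4/151 = 0.0264901
Lp = 91.7 + 10*log10(0.0264901) = 75.931 dB


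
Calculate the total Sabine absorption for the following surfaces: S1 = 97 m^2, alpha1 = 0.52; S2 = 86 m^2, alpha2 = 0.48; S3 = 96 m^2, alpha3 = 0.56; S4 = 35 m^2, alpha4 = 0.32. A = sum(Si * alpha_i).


97 * 0.52 = 50.44
86 * 0.48 = 41.28
96 * 0.56 = 53.76
35 * 0.32 = 11.2
A_total = 50.44 + 41.28 + 53.76 + 11.2 = 156.68 m^2


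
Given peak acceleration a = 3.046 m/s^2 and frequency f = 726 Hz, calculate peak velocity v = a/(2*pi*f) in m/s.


omega = 2*pi*f = 2*pi*726 = 4561.59 rad/s
v = a / omega = 3.046 / 4561.59 = 0.00066775 m/s


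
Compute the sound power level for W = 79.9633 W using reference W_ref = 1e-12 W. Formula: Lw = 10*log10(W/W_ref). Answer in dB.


W / W_ref = 79.9633 / 1e-12 = 7.99633e+13
Lw = 10 * log10(7.99633e+13) = 139.03 dB


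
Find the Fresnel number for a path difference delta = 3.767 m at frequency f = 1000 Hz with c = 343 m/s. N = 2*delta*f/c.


N = 2*delta*f/c = 2*delta/lambda, where lambda = c/f
lambda = 343 / 1000 = 0.343 m
N = 2 * 3.767 / 0.343 = 21.965


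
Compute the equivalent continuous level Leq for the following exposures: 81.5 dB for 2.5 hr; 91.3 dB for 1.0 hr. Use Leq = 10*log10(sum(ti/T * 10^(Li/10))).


T_total = 2.5 + 1.0 = 3.5 hr
(2.5/3.5) * 10^(81.5/10) = 1.00896e+08
(1.0/3.5) * 10^(91.3/10) = 3.85418e+08
Sum = 1.00896e+08 + 3.85418e+08 = 4.86314e+08
Leq = 10*log10(4.86314e+08) = 86.869 dB


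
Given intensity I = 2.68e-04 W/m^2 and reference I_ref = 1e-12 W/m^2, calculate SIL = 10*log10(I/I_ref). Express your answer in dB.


I / I_ref = 2.68e-04 / 1e-12 = 2.68e+08
SIL = 10 * log10(2.68e+08) = 84.281 dB


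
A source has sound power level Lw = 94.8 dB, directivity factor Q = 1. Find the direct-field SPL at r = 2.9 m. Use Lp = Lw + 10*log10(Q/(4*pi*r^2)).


4*pi*r^2 = 4*pi*2.9^2 = 105.683 m^2
Q / (4*pi*r^2) = 1 / 105.683 = 0.00946226
Lp = 94.8 + 10*log10(0.00946226) = 74.56 dB


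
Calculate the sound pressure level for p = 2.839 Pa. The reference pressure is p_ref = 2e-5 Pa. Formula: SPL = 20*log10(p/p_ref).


p / p_ref = 2.839 / 2e-5 = 141950
SPL = 20 * log10(141950) = 103.04 dB


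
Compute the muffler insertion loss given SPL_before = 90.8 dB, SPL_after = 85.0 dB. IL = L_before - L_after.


Insertion loss = SPL without muffler - SPL with muffler
IL = 90.8 - 85.0 = 5.8 dB


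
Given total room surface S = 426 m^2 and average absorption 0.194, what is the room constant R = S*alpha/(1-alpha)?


R = 426 * 0.194 / (1 - 0.194) = 102.54 m^2


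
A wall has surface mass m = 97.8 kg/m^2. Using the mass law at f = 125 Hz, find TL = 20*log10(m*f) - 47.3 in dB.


m * f = 97.8 * 125 = 12225
20*log10(12225) = 81.745 dB
TL = 81.745 - 47.3 = 34.445 dB


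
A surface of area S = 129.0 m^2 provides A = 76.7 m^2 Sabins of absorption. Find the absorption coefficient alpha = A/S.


Absorption coefficient = absorbed power / incident power
alpha = A / S = 76.7 / 129.0 = 0.59457


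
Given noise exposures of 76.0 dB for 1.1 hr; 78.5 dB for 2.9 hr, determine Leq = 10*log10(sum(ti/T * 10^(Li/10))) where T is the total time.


T_total = 1.1 + 2.9 = 4.0 hr
(1.1/4.0) * 10^(76.0/10) = 1.09479e+07
(2.9/4.0) * 10^(78.5/10) = 5.13261e+07
Sum = 1.09479e+07 + 5.13261e+07 = 6.2274e+07
Leq = 10*log10(6.2274e+07) = 77.943 dB


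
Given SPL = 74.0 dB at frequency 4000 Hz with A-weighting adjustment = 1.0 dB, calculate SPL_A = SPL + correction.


A-weighting table: 4000 Hz -> 1.0 dB correction
SPL_A = SPL + correction = 74.0 + (1.0) = 75 dBA


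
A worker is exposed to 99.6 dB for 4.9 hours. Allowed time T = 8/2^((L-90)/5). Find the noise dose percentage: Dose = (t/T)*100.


T_allowed = 8 / 2^((99.6 - 90)/5) = 2.11404 hr
Dose = 4.9 / 2.11404 * 100 = 231.78 %


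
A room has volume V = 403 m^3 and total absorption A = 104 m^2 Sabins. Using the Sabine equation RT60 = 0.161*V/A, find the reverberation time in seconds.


RT60 = 0.161 * 403 / 104 = 0.62387 s


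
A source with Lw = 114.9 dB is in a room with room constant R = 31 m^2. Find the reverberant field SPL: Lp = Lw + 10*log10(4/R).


4/R = 4/31 = 0.129032
Lp = 114.9 + 10*log10(0.129032) = 106.01 dB


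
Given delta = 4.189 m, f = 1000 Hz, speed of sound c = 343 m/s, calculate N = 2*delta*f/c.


N = 2*delta*f/c = 2*delta/lambda, where lambda = c/f
lambda = 343 / 1000 = 0.343 m
N = 2 * 4.189 / 0.343 = 24.426


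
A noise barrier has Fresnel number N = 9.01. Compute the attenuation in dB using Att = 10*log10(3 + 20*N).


3 + 20*N = 3 + 20*9.01 = 183.2
Att = 10*log10(183.2) = 22.629 dB


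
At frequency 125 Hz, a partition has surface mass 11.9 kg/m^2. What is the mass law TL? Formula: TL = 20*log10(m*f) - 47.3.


m * f = 11.9 * 125 = 1487.5
20*log10(1487.5) = 63.4491 dB
TL = 63.4491 - 47.3 = 16.149 dB


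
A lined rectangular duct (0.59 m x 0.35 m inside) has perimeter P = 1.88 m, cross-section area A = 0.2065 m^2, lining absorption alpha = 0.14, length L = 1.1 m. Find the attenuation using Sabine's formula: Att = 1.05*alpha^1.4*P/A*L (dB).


alpha^1.4 = 0.14^1.4 = 0.0637645
Attenuation rate = 1.05 * alpha^1.4 * P / A
= 1.05 * 0.0637645 * 1.88 / 0.2065 = 0.609545 dB/m
Total Att = 0.609545 * 1.1 = 0.6705 dB


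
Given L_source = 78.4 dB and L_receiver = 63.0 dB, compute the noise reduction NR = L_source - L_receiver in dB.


NR = L_source - L_receiver (difference between source and receiving room levels)
NR = 78.4 - 63.0 = 15.4 dB


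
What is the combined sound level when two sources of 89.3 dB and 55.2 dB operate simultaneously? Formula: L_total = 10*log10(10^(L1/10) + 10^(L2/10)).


10^(89.3/10) = 8.51138e+08
10^(55.2/10) = 331131
Sum = 8.51138e+08 + 331131 = 8.51469e+08
L_total = 10*log10(8.51469e+08) = 89.302 dB


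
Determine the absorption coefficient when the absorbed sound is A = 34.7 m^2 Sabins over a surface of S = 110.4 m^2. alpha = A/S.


Absorption coefficient = absorbed power / incident power
alpha = A / S = 34.7 / 110.4 = 0.31431


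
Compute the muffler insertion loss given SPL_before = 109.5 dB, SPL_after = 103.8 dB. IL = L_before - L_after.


Insertion loss = SPL without muffler - SPL with muffler
IL = 109.5 - 103.8 = 5.7 dB


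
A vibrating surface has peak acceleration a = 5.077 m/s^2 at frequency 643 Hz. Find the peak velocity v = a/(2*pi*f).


omega = 2*pi*f = 2*pi*643 = 4040.09 rad/s
v = a / omega = 5.077 / 4040.09 = 0.0012567 m/s


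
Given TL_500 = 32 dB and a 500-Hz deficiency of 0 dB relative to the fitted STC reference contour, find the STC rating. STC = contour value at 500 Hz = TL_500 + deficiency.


By ASTM E413, STC = value of the fitted reference contour at 500 Hz.
Contour value at 500 Hz = TL_500 + deficiency = 32 + 0 = 32
STC = 32


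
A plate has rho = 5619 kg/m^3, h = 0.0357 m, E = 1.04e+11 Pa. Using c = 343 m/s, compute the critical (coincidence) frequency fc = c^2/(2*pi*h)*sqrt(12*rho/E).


12*rho/E = 12*5619/1.04e+11 = 6.48346e-07
sqrt(12*rho/E) = sqrt(6.48346e-07) = 0.000805199
c^2/(2*pi*h) = 343^2/(2*pi*0.0357) = 524494
fc = 524494 * 0.000805199 = 422.32 Hz


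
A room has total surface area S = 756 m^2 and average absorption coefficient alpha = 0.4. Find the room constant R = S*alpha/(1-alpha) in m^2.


R = 756 * 0.4 / (1 - 0.4) = 504 m^2


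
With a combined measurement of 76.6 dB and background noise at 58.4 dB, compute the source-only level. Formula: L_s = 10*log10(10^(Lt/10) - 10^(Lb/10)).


10^(76.6/10) = 4.57088e+07
10^(58.4/10) = 691831
Difference = 4.57088e+07 - 691831 = 4.5017e+07
L_source = 10*log10(4.5017e+07) = 76.534 dB


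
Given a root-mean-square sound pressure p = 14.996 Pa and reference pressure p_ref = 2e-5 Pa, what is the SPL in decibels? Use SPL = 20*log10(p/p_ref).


p / p_ref = 14.996 / 2e-5 = 749800
SPL = 20 * log10(749800) = 117.5 dB


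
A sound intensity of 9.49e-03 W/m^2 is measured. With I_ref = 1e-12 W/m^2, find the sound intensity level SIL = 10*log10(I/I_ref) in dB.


I / I_ref = 9.49e-03 / 1e-12 = 9.49e+09
SIL = 10 * log10(9.49e+09) = 99.773 dB


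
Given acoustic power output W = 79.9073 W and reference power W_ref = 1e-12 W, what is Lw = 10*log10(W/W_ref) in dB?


W / W_ref = 79.9073 / 1e-12 = 7.99073e+13
Lw = 10 * log10(7.99073e+13) = 139.03 dB


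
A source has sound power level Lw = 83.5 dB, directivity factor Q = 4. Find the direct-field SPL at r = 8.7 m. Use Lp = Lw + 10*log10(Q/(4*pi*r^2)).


4*pi*r^2 = 4*pi*8.7^2 = 951.149 m^2
Q / (4*pi*r^2) = 4 / 951.149 = 0.00420544
Lp = 83.5 + 10*log10(0.00420544) = 59.738 dB


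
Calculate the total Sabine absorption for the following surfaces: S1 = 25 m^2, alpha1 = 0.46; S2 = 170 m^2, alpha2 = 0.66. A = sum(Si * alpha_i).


25 * 0.46 = 11.5
170 * 0.66 = 112.2
A_total = 11.5 + 112.2 = 123.7 m^2


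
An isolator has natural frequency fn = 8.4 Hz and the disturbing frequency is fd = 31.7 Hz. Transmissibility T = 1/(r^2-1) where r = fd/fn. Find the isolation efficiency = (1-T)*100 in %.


r = 31.7 / 8.4 = 3.77381
r^2 - 1 = 3.77381^2 - 1 = 13.2416
T = 1/13.2416 = 0.0755196
Efficiency = (1 - 0.0755196)*100 = 92.448 %


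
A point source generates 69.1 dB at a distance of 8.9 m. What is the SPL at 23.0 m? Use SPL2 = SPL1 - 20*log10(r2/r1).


r2/r1 = 23.0/8.9 = 2.58427
Correction = 20*log10(2.58427) = 8.24676 dB
SPL2 = 69.1 - 8.24676 = 60.853 dB


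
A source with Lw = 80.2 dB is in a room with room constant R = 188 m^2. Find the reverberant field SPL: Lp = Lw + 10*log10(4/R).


4/R = 4/188 = 0.0212766
Lp = 80.2 + 10*log10(0.0212766) = 63.479 dB


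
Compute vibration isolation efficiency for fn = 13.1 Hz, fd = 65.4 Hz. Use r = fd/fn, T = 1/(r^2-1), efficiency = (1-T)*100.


r = 65.4 / 13.1 = 4.99237
r^2 - 1 = 4.99237^2 - 1 = 23.9238
T = 1/23.9238 = 0.0417994
Efficiency = (1 - 0.0417994)*100 = 95.82 %


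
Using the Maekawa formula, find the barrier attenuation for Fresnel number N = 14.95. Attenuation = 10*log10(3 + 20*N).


3 + 20*N = 3 + 20*14.95 = 302
Att = 10*log10(302) = 24.8 dB


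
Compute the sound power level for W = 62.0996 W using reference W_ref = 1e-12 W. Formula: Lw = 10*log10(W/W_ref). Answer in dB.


W / W_ref = 62.0996 / 1e-12 = 6.20996e+13
Lw = 10 * log10(6.20996e+13) = 137.93 dB


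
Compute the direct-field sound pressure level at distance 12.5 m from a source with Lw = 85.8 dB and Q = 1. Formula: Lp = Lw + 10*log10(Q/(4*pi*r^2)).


4*pi*r^2 = 4*pi*12.5^2 = 1963.5 m^2
Q / (4*pi*r^2) = 1 / 1963.5 = 0.000509295
Lp = 85.8 + 10*log10(0.000509295) = 52.87 dB


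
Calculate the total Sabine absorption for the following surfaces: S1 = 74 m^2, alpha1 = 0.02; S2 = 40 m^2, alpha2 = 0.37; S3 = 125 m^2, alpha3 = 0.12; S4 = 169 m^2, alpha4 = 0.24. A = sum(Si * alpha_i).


74 * 0.02 = 1.48
40 * 0.37 = 14.8
125 * 0.12 = 15
169 * 0.24 = 40.56
A_total = 1.48 + 14.8 + 15 + 40.56 = 71.84 m^2


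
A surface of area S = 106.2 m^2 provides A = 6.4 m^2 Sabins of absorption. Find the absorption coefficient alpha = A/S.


Absorption coefficient = absorbed power / incident power
alpha = A / S = 6.4 / 106.2 = 0.060264


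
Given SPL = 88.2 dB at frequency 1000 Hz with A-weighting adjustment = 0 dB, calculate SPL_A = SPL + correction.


A-weighting table: 1000 Hz -> 0 dB correction
SPL_A = SPL + correction = 88.2 + (0) = 88.2 dBA


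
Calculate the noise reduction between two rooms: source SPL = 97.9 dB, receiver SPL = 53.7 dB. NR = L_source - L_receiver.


NR = L_source - L_receiver (difference between source and receiving room levels)
NR = 97.9 - 53.7 = 44.2 dB


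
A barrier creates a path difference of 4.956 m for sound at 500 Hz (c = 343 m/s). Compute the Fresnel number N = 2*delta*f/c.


N = 2*delta*f/c = 2*delta/lambda, where lambda = c/f
lambda = 343 / 500 = 0.686 m
N = 2 * 4.956 / 0.686 = 14.449


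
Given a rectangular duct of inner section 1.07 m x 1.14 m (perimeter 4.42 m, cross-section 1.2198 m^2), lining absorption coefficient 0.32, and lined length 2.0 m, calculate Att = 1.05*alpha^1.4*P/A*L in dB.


alpha^1.4 = 0.32^1.4 = 0.202866
Attenuation rate = 1.05 * alpha^1.4 * P / A
= 1.05 * 0.202866 * 4.42 / 1.2198 = 0.771849 dB/m
Total Att = 0.771849 * 2.0 = 1.5437 dB


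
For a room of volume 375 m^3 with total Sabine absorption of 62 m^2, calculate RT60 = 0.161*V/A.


RT60 = 0.161 * 375 / 62 = 0.97379 s


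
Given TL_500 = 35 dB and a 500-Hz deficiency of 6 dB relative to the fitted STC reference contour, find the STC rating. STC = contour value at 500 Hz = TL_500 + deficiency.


By ASTM E413, STC = value of the fitted reference contour at 500 Hz.
Contour value at 500 Hz = TL_500 + deficiency = 35 + 6 = 41
STC = 41


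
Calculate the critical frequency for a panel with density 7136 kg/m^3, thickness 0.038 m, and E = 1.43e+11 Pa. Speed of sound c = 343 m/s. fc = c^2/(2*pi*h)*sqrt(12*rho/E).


12*rho/E = 12*7136/1.43e+11 = 5.98825e-07
sqrt(12*rho/E) = sqrt(5.98825e-07) = 0.000773838
c^2/(2*pi*h) = 343^2/(2*pi*0.038) = 492748
fc = 492748 * 0.000773838 = 381.31 Hz


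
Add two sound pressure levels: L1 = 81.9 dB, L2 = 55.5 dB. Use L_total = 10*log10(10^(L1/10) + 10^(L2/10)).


10^(81.9/10) = 1.54882e+08
10^(55.5/10) = 354813
Sum = 1.54882e+08 + 354813 = 1.55237e+08
L_total = 10*log10(1.55237e+08) = 81.91 dB


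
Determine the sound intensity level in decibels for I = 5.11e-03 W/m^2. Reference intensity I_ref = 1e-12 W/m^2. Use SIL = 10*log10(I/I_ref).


I / I_ref = 5.11e-03 / 1e-12 = 5.11e+09
SIL = 10 * log10(5.11e+09) = 97.084 dB


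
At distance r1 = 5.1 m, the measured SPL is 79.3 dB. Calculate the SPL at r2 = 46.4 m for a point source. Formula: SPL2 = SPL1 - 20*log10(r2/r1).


r2/r1 = 46.4/5.1 = 9.09804
Correction = 20*log10(9.09804) = 19.179 dB
SPL2 = 79.3 - 19.179 = 60.121 dB


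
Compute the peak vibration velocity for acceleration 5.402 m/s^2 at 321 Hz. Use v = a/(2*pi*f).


omega = 2*pi*f = 2*pi*321 = 2016.9 rad/s
v = a / omega = 5.402 / 2016.9 = 0.0026784 m/s


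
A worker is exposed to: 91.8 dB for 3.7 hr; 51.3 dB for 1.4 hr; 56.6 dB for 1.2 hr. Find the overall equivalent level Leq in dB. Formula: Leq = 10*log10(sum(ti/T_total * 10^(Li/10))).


T_total = 3.7 + 1.4 + 1.2 = 6.3 hr
(3.7/6.3) * 10^(91.8/10) = 8.88917e+08
(1.4/6.3) * 10^(51.3/10) = 29977
(1.2/6.3) * 10^(56.6/10) = 87064.4
Sum = 8.88917e+08 + 29977 + 87064.4 = 8.89034e+08
Leq = 10*log10(8.89034e+08) = 89.489 dB


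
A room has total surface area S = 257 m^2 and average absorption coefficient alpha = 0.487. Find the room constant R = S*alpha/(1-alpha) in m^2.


R = 257 * 0.487 / (1 - 0.487) = 243.97 m^2


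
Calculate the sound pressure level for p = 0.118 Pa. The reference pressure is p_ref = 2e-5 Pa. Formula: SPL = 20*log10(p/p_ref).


p / p_ref = 0.118 / 2e-5 = 5900
SPL = 20 * log10(5900) = 75.417 dB


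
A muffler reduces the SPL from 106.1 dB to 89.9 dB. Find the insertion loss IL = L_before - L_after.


Insertion loss = SPL without muffler - SPL with muffler
IL = 106.1 - 89.9 = 16.2 dB


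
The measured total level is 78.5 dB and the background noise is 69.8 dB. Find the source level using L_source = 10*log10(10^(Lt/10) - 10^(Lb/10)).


10^(78.5/10) = 7.07946e+07
10^(69.8/10) = 9.54993e+06
Difference = 7.07946e+07 - 9.54993e+06 = 6.12447e+07
L_source = 10*log10(6.12447e+07) = 77.871 dB


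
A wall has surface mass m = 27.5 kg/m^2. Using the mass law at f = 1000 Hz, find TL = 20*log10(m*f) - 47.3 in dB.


m * f = 27.5 * 1000 = 27500
20*log10(27500) = 88.7867 dB
TL = 88.7867 - 47.3 = 41.487 dB


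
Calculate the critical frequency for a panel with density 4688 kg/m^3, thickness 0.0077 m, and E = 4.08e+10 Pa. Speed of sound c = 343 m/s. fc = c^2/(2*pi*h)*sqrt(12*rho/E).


12*rho/E = 12*4688/4.08e+10 = 1.37882e-06
sqrt(12*rho/E) = sqrt(1.37882e-06) = 0.00117423
c^2/(2*pi*h) = 343^2/(2*pi*0.0077) = 2.43174e+06
fc = 2.43174e+06 * 0.00117423 = 2855.4 Hz


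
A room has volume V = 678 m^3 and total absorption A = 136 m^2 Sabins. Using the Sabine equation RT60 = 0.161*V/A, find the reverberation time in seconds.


RT60 = 0.161 * 678 / 136 = 0.80263 s


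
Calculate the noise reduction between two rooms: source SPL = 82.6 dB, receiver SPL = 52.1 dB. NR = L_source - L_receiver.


NR = L_source - L_receiver (difference between source and receiving room levels)
NR = 82.6 - 52.1 = 30.5 dB


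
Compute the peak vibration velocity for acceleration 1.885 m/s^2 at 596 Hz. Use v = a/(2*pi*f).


omega = 2*pi*f = 2*pi*596 = 3744.78 rad/s
v = a / omega = 1.885 / 3744.78 = 0.00050337 m/s


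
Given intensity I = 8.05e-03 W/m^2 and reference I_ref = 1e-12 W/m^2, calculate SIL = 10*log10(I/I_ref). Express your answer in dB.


I / I_ref = 8.05e-03 / 1e-12 = 8.05e+09
SIL = 10 * log10(8.05e+09) = 99.058 dB


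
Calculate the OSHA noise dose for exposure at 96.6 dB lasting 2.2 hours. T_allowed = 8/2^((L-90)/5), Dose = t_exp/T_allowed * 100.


T_allowed = 8 / 2^((96.6 - 90)/5) = 3.20428 hr
Dose = 2.2 / 3.20428 * 100 = 68.658 %


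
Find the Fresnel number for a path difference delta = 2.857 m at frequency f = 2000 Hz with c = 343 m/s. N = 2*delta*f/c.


N = 2*delta*f/c = 2*delta/lambda, where lambda = c/f
lambda = 343 / 2000 = 0.1715 m
N = 2 * 2.857 / 0.1715 = 33.318


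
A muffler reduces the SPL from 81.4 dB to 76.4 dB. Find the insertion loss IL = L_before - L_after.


Insertion loss = SPL without muffler - SPL with muffler
IL = 81.4 - 76.4 = 5 dB


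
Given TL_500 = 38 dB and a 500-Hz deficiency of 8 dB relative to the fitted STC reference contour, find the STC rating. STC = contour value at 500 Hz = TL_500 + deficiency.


By ASTM E413, STC = value of the fitted reference contour at 500 Hz.
Contour value at 500 Hz = TL_500 + deficiency = 38 + 8 = 46
STC = 46


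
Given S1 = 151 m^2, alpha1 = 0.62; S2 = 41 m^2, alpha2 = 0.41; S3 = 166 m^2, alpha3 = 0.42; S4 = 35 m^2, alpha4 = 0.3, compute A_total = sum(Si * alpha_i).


151 * 0.62 = 93.62
41 * 0.41 = 16.81
166 * 0.42 = 69.72
35 * 0.3 = 10.5
A_total = 93.62 + 16.81 + 69.72 + 10.5 = 190.65 m^2


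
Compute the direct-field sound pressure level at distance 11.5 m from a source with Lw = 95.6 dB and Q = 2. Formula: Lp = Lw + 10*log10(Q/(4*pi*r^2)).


4*pi*r^2 = 4*pi*11.5^2 = 1661.9 m^2
Q / (4*pi*r^2) = 2 / 1661.9 = 0.00120344
Lp = 95.6 + 10*log10(0.00120344) = 66.404 dB


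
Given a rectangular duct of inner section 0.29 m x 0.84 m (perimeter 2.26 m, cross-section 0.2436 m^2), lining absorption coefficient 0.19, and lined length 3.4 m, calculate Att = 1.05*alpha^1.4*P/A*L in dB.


alpha^1.4 = 0.19^1.4 = 0.0977811
Attenuation rate = 1.05 * alpha^1.4 * P / A
= 1.05 * 0.0977811 * 2.26 / 0.2436 = 0.952523 dB/m
Total Att = 0.952523 * 3.4 = 3.2386 dB


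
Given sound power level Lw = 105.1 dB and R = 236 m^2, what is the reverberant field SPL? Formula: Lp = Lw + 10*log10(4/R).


4/R = 4/236 = 0.0169492
Lp = 105.1 + 10*log10(0.0169492) = 87.391 dB


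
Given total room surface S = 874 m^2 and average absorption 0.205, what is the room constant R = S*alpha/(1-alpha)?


R = 874 * 0.205 / (1 - 0.205) = 225.37 m^2


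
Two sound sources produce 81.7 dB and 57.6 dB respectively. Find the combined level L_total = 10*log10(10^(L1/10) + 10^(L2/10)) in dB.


10^(81.7/10) = 1.47911e+08
10^(57.6/10) = 575440
Sum = 1.47911e+08 + 575440 = 1.48486e+08
L_total = 10*log10(1.48486e+08) = 81.717 dB


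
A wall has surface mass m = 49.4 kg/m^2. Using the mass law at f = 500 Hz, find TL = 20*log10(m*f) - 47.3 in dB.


m * f = 49.4 * 500 = 24700
20*log10(24700) = 87.8539 dB
TL = 87.8539 - 47.3 = 40.554 dB


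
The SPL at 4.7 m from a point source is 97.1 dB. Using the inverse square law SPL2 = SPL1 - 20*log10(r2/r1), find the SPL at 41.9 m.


r2/r1 = 41.9/4.7 = 8.91489
Correction = 20*log10(8.91489) = 19.0023 dB
SPL2 = 97.1 - 19.0023 = 78.098 dB


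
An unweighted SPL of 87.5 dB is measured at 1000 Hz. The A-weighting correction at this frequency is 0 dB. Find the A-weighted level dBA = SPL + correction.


A-weighting table: 1000 Hz -> 0 dB correction
SPL_A = SPL + correction = 87.5 + (0) = 87.5 dBA


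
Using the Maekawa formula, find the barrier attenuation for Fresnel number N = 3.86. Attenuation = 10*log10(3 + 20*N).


3 + 20*N = 3 + 20*3.86 = 80.2
Att = 10*log10(80.2) = 19.042 dB


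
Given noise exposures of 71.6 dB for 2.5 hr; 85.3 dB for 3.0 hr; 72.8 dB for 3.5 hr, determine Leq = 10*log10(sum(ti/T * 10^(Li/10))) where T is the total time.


T_total = 2.5 + 3.0 + 3.5 = 9.0 hr
(2.5/9.0) * 10^(71.6/10) = 4.01511e+06
(3.0/9.0) * 10^(85.3/10) = 1.12948e+08
(3.5/9.0) * 10^(72.8/10) = 7.41013e+06
Sum = 4.01511e+06 + 1.12948e+08 + 7.41013e+06 = 1.24373e+08
Leq = 10*log10(1.24373e+08) = 80.947 dB


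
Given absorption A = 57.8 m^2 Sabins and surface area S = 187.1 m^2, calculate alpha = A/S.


Absorption coefficient = absorbed power / incident power
alpha = A / S = 57.8 / 187.1 = 0.30893


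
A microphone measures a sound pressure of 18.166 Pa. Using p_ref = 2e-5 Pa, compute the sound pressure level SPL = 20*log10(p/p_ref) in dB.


p / p_ref = 18.166 / 2e-5 = 908300
SPL = 20 * log10(908300) = 119.16 dB


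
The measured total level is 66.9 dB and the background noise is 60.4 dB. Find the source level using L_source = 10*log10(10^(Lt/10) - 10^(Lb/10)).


10^(66.9/10) = 4.89779e+06
10^(60.4/10) = 1.09648e+06
Difference = 4.89779e+06 - 1.09648e+06 = 3.80131e+06
L_source = 10*log10(3.80131e+06) = 65.799 dB


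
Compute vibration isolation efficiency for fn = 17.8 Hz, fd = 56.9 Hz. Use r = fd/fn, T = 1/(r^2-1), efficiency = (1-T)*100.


r = 56.9 / 17.8 = 3.19663
r^2 - 1 = 3.19663^2 - 1 = 9.21844
T = 1/9.21844 = 0.108478
Efficiency = (1 - 0.108478)*100 = 89.152 %


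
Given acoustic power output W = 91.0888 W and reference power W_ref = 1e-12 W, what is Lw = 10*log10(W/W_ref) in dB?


W / W_ref = 91.0888 / 1e-12 = 9.10888e+13
Lw = 10 * log10(9.10888e+13) = 139.59 dB


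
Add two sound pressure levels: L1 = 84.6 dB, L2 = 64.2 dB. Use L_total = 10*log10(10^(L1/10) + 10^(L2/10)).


10^(84.6/10) = 2.88403e+08
10^(64.2/10) = 2.63027e+06
Sum = 2.88403e+08 + 2.63027e+06 = 2.91033e+08
L_total = 10*log10(2.91033e+08) = 84.639 dB


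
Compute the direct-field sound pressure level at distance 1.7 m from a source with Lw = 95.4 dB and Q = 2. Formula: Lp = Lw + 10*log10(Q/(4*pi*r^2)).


4*pi*r^2 = 4*pi*1.7^2 = 36.3168 m^2
Q / (4*pi*r^2) = 2 / 36.3168 = 0.0550709
Lp = 95.4 + 10*log10(0.0550709) = 82.809 dB


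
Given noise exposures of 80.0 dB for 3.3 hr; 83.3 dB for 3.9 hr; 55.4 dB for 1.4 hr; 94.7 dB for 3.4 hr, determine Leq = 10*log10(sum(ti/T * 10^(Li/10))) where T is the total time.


T_total = 3.3 + 3.9 + 1.4 + 3.4 = 12.0 hr
(3.3/12.0) * 10^(80.0/10) = 2.75e+07
(3.9/12.0) * 10^(83.3/10) = 6.94838e+07
(1.4/12.0) * 10^(55.4/10) = 40452.6
(3.4/12.0) * 10^(94.7/10) = 8.36176e+08
Sum = 2.75e+07 + 6.94838e+07 + 40452.6 + 8.36176e+08 = 9.332e+08
Leq = 10*log10(9.332e+08) = 89.7 dB


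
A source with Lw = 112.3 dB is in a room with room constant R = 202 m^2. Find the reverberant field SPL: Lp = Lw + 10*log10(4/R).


4/R = 4/202 = 0.019802
Lp = 112.3 + 10*log10(0.019802) = 95.267 dB


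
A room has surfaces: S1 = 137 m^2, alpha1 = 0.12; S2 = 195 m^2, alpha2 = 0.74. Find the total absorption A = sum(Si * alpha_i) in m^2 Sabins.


137 * 0.12 = 16.44
195 * 0.74 = 144.3
A_total = 16.44 + 144.3 = 160.74 m^2


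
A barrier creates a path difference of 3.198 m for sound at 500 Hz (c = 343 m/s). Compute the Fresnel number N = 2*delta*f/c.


N = 2*delta*f/c = 2*delta/lambda, where lambda = c/f
lambda = 343 / 500 = 0.686 m
N = 2 * 3.198 / 0.686 = 9.3236


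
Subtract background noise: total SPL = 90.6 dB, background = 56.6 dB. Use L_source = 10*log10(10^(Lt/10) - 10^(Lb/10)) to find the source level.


10^(90.6/10) = 1.14815e+09
10^(56.6/10) = 457088
Difference = 1.14815e+09 - 457088 = 1.14769e+09
L_source = 10*log10(1.14769e+09) = 90.598 dB


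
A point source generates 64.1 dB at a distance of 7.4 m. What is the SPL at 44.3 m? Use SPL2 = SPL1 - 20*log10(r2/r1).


r2/r1 = 44.3/7.4 = 5.98649
Correction = 20*log10(5.98649) = 15.5434 dB
SPL2 = 64.1 - 15.5434 = 48.557 dB


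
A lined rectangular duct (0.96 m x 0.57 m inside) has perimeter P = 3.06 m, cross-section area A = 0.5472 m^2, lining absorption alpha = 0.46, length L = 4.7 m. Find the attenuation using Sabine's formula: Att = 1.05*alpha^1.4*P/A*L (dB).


alpha^1.4 = 0.46^1.4 = 0.337179
Attenuation rate = 1.05 * alpha^1.4 * P / A
= 1.05 * 0.337179 * 3.06 / 0.5472 = 1.97982 dB/m
Total Att = 1.97982 * 4.7 = 9.3052 dB


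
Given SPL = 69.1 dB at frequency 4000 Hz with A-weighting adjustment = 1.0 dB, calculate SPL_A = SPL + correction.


A-weighting table: 4000 Hz -> 1.0 dB correction
SPL_A = SPL + correction = 69.1 + (1.0) = 70.1 dBA


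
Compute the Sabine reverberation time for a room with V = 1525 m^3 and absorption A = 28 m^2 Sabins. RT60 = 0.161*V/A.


RT60 = 0.161 * 1525 / 28 = 8.7688 s


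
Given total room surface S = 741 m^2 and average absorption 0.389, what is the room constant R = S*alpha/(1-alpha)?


R = 741 * 0.389 / (1 - 0.389) = 471.77 m^2


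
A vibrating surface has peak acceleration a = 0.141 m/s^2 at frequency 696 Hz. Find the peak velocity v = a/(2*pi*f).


omega = 2*pi*f = 2*pi*696 = 4373.1 rad/s
v = a / omega = 0.141 / 4373.1 = 3.2243e-05 m/s


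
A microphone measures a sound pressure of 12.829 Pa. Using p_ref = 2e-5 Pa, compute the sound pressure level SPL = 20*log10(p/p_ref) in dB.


p / p_ref = 12.829 / 2e-5 = 641450
SPL = 20 * log10(641450) = 116.14 dB


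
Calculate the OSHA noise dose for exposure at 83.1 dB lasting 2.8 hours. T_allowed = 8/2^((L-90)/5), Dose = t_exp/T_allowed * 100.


T_allowed = 8 / 2^((83.1 - 90)/5) = 20.8215 hr
Dose = 2.8 / 20.8215 * 100 = 13.448 %


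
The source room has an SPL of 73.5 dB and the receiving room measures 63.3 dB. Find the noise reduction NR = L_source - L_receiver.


NR = L_source - L_receiver (difference between source and receiving room levels)
NR = 73.5 - 63.3 = 10.2 dB


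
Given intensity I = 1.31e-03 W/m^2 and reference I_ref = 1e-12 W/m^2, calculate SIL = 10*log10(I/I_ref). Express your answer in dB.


I / I_ref = 1.31e-03 / 1e-12 = 1.31e+09
SIL = 10 * log10(1.31e+09) = 91.173 dB


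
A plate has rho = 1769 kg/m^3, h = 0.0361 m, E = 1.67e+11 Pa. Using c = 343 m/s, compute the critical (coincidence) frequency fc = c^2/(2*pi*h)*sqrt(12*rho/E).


12*rho/E = 12*1769/1.67e+11 = 1.27114e-07
sqrt(12*rho/E) = sqrt(1.27114e-07) = 0.000356531
c^2/(2*pi*h) = 343^2/(2*pi*0.0361) = 518682
fc = 518682 * 0.000356531 = 184.93 Hz


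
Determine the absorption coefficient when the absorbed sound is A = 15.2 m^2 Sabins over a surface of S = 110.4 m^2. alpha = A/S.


Absorption coefficient = absorbed power / incident power
alpha = A / S = 15.2 / 110.4 = 0.13768


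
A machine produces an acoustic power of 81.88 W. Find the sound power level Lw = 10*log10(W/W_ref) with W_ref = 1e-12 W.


W / W_ref = 81.88 / 1e-12 = 8.188e+13
Lw = 10 * log10(8.188e+13) = 139.13 dB


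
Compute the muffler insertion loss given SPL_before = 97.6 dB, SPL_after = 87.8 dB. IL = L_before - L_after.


Insertion loss = SPL without muffler - SPL with muffler
IL = 97.6 - 87.8 = 9.8 dB


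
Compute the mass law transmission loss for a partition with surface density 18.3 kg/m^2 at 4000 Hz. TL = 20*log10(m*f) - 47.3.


m * f = 18.3 * 4000 = 73200
20*log10(73200) = 97.2902 dB
TL = 97.2902 - 47.3 = 49.99 dB


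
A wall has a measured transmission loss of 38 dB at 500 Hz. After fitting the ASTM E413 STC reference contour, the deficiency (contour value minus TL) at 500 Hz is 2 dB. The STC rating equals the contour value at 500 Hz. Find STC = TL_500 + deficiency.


By ASTM E413, STC = value of the fitted reference contour at 500 Hz.
Contour value at 500 Hz = TL_500 + deficiency = 38 + 2 = 40
STC = 40


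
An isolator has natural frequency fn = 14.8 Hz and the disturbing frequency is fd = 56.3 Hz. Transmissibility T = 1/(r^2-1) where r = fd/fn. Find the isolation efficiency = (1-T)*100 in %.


r = 56.3 / 14.8 = 3.80405
r^2 - 1 = 3.80405^2 - 1 = 13.4708
T = 1/13.4708 = 0.0742346
Efficiency = (1 - 0.0742346)*100 = 92.577 %


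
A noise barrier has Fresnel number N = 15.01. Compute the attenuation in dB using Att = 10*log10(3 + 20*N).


3 + 20*N = 3 + 20*15.01 = 303.2
Att = 10*log10(303.2) = 24.817 dB


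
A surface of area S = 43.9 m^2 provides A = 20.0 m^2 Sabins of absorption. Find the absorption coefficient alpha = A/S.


Absorption coefficient = absorbed power / incident power
alpha = A / S = 20.0 / 43.9 = 0.45558


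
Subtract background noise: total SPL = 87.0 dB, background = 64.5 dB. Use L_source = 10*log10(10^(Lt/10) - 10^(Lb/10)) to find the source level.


10^(87.0/10) = 5.01187e+08
10^(64.5/10) = 2.81838e+06
Difference = 5.01187e+08 - 2.81838e+06 = 4.98369e+08
L_source = 10*log10(4.98369e+08) = 86.976 dB


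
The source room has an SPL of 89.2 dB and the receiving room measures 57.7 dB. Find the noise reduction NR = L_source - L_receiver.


NR = L_source - L_receiver (difference between source and receiving room levels)
NR = 89.2 - 57.7 = 31.5 dB


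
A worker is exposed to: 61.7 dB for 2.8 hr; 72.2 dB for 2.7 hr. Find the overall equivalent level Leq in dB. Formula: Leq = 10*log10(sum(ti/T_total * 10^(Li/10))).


T_total = 2.8 + 2.7 = 5.5 hr
(2.8/5.5) * 10^(61.7/10) = 753001
(2.7/5.5) * 10^(72.2/10) = 8.14706e+06
Sum = 753001 + 8.14706e+06 = 8.90006e+06
Leq = 10*log10(8.90006e+06) = 69.494 dB


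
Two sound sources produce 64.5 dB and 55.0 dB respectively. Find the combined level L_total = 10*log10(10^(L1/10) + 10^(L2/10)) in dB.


10^(64.5/10) = 2.81838e+06
10^(55.0/10) = 316228
Sum = 2.81838e+06 + 316228 = 3.13461e+06
L_total = 10*log10(3.13461e+06) = 64.962 dB


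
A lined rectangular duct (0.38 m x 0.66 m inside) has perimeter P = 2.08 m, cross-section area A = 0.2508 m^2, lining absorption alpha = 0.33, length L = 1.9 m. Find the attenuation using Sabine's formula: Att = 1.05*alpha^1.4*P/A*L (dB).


alpha^1.4 = 0.33^1.4 = 0.211797
Attenuation rate = 1.05 * alpha^1.4 * P / A
= 1.05 * 0.211797 * 2.08 / 0.2508 = 1.84436 dB/m
Total Att = 1.84436 * 1.9 = 3.5043 dB


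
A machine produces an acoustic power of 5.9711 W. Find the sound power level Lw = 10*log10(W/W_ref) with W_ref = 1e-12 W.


W / W_ref = 5.9711 / 1e-12 = 5.9711e+12
Lw = 10 * log10(5.9711e+12) = 127.76 dB


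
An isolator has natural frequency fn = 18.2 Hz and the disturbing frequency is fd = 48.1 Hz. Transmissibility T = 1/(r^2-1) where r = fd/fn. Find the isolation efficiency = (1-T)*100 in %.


r = 48.1 / 18.2 = 2.64286
r^2 - 1 = 2.64286^2 - 1 = 5.98471
T = 1/5.98471 = 0.167092
Efficiency = (1 - 0.167092)*100 = 83.291 %


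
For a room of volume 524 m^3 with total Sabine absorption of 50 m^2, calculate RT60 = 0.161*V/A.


RT60 = 0.161 * 524 / 50 = 1.6873 s


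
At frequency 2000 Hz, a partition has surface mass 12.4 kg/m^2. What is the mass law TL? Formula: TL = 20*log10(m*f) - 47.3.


m * f = 12.4 * 2000 = 24800
20*log10(24800) = 87.889 dB
TL = 87.889 - 47.3 = 40.589 dB


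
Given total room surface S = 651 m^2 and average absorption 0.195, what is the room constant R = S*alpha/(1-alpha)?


R = 651 * 0.195 / (1 - 0.195) = 157.7 m^2


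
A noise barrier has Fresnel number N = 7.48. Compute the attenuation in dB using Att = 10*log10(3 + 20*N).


3 + 20*N = 3 + 20*7.48 = 152.6
Att = 10*log10(152.6) = 21.836 dB


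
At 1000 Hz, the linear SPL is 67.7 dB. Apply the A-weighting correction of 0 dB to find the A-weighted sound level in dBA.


A-weighting table: 1000 Hz -> 0 dB correction
SPL_A = SPL + correction = 67.7 + (0) = 67.7 dBA


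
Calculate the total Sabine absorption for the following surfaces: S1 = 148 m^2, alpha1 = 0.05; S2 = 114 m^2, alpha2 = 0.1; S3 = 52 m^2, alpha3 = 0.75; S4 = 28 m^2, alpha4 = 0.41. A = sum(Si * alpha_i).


148 * 0.05 = 7.4
114 * 0.1 = 11.4
52 * 0.75 = 39
28 * 0.41 = 11.48
A_total = 7.4 + 11.4 + 39 + 11.48 = 69.28 m^2


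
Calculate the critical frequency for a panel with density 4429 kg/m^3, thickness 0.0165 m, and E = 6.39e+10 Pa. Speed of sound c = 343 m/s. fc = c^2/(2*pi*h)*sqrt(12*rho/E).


12*rho/E = 12*4429/6.39e+10 = 8.31737e-07
sqrt(12*rho/E) = sqrt(8.31737e-07) = 0.000911996
c^2/(2*pi*h) = 343^2/(2*pi*0.0165) = 1.13481e+06
fc = 1.13481e+06 * 0.000911996 = 1034.9 Hz


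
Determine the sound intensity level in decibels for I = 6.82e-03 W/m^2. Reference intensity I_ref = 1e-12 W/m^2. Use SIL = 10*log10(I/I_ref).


I / I_ref = 6.82e-03 / 1e-12 = 6.82e+09
SIL = 10 * log10(6.82e+09) = 98.338 dB


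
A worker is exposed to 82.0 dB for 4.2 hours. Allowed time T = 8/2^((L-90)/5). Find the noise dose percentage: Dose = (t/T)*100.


T_allowed = 8 / 2^((82.0 - 90)/5) = 24.2515 hr
Dose = 4.2 / 24.2515 * 100 = 17.319 %


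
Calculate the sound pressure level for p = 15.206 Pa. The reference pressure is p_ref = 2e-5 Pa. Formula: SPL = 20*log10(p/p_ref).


p / p_ref = 15.206 / 2e-5 = 760300
SPL = 20 * log10(760300) = 117.62 dB


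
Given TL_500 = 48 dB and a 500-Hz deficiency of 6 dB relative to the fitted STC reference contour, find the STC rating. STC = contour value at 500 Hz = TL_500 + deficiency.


By ASTM E413, STC = value of the fitted reference contour at 500 Hz.
Contour value at 500 Hz = TL_500 + deficiency = 48 + 6 = 54
STC = 54


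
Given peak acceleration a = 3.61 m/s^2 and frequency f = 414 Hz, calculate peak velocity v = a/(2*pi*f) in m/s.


omega = 2*pi*f = 2*pi*414 = 2601.24 rad/s
v = a / omega = 3.61 / 2601.24 = 0.0013878 m/s


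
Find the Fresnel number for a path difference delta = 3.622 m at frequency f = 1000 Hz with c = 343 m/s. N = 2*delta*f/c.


N = 2*delta*f/c = 2*delta/lambda, where lambda = c/f
lambda = 343 / 1000 = 0.343 m
N = 2 * 3.622 / 0.343 = 21.12


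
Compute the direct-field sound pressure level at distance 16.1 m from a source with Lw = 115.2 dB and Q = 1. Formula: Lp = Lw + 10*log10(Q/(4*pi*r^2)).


4*pi*r^2 = 4*pi*16.1^2 = 3257.33 m^2
Q / (4*pi*r^2) = 1 / 3257.33 = 0.000307
Lp = 115.2 + 10*log10(0.000307) = 80.071 dB


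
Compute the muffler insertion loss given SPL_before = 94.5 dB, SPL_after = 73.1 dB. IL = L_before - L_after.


Insertion loss = SPL without muffler - SPL with muffler
IL = 94.5 - 73.1 = 21.4 dB


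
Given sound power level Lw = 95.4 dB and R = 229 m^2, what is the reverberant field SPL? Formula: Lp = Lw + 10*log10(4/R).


4/R = 4/229 = 0.0174672
Lp = 95.4 + 10*log10(0.0174672) = 77.822 dB


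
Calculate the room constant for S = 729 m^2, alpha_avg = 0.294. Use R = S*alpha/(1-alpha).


R = 729 * 0.294 / (1 - 0.294) = 303.58 m^2


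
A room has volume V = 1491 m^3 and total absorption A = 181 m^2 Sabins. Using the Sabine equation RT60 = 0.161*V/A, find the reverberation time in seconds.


RT60 = 0.161 * 1491 / 181 = 1.3262 s


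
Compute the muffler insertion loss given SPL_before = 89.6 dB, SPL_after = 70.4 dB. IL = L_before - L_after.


Insertion loss = SPL without muffler - SPL with muffler
IL = 89.6 - 70.4 = 19.2 dB


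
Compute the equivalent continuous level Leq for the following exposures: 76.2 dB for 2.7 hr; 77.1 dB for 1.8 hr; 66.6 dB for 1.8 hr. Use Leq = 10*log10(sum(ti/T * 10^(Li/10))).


T_total = 2.7 + 1.8 + 1.8 = 6.3 hr
(2.7/6.3) * 10^(76.2/10) = 1.78658e+07
(1.8/6.3) * 10^(77.1/10) = 1.46532e+07
(1.8/6.3) * 10^(66.6/10) = 1.30597e+06
Sum = 1.78658e+07 + 1.46532e+07 + 1.30597e+06 = 3.3825e+07
Leq = 10*log10(3.3825e+07) = 75.292 dB


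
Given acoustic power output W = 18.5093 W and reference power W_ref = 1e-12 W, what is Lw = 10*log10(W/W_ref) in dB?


W / W_ref = 18.5093 / 1e-12 = 1.85093e+13
Lw = 10 * log10(1.85093e+13) = 132.67 dB


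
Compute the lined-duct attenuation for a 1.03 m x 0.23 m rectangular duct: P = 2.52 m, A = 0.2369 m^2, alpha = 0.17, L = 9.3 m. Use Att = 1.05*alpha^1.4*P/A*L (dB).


alpha^1.4 = 0.17^1.4 = 0.0836813
Attenuation rate = 1.05 * alpha^1.4 * P / A
= 1.05 * 0.0836813 * 2.52 / 0.2369 = 0.934659 dB/m
Total Att = 0.934659 * 9.3 = 8.6923 dB
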